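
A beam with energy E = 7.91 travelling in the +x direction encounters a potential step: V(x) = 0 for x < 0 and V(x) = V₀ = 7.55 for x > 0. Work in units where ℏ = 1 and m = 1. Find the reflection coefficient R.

R = 0.420

On each side the TISE gives plane waves with k = √(2m(E − V))/ℏ: k₁ = √(2·1·7.91) = 3.977, k₂ = √(2·1·0.36) = 0.8485.
Continuity of ψ and ψ′ at the step yields the reflection amplitude r = (k₁ − k₂)/(k₁ + k₂) = 0.6483; thus R = |r|² = 0.4204, T = 0.5796.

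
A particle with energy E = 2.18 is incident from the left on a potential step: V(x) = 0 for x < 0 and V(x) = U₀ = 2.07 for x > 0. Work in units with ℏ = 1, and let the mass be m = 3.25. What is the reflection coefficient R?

R = 0.401

On each side the TISE gives plane waves with k = √(2m(E − V))/ℏ: k₁ = √(2·3.25·2.18) = 3.764, k₂ = √(2·3.25·0.11) = 0.8456.
Matching ψ and ψ′ at x = 0 gives r = (k₁ − k₂)/(k₁ + k₂), so R = r² = 0.4009 and T = 1 − R = 0.5991.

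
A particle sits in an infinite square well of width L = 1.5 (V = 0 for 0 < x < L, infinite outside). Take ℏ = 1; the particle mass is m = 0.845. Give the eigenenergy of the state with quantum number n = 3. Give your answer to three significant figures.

The infinite-well eigenfunctions ψ_n = √(2/L) sin(nπx/L) vanish at both walls, giving E_n = n²π²ℏ²/(2mL²).
E_3 = 3² × π² / (2 × 0.845 × 1.5²) = 23.36.

E = 23.4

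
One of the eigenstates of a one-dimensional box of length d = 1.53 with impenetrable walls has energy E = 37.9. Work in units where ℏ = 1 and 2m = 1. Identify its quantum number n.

For an infinite well E_n = n²π²ℏ²/(2md²), so n = (d/πℏ)√(2mE).
n = (1.53/π) × √(2 × 0.5 × 37.9) = 2.998 → n = 3.

n = 3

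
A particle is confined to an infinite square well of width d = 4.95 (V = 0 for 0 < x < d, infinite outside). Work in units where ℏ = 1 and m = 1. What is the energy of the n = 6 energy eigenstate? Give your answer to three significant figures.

The infinite-well eigenfunctions ψ_n = √(2/d) sin(nπx/d) vanish at both walls, giving E_n = n²π²ℏ²/(2md²).
E_6 = 6² × π² / (2 × 1 × 4.95²) = 7.250.

E = 7.25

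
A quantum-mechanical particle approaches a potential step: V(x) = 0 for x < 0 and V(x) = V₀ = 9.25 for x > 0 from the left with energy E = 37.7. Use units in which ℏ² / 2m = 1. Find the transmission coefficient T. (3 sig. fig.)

The wavenumbers are k₁ = √(2mE)/ℏ = 6.140 on the left and k₂ = √(2m(E − V₀))/ℏ = 5.334 on the right.
Continuity of ψ and ψ′ at the step yields the reflection amplitude r = (k₁ − k₂)/(k₁ + k₂) = 0.07026; thus R = |r|² = 0.004937, T = 0.9951.

T = 0.995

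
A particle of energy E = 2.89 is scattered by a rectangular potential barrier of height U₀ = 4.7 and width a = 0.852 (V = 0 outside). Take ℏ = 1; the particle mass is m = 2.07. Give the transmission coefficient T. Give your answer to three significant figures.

Since E < U₀ the interior solution is evanescent with decay constant κ = √(2m(U₀ − E))/ℏ = 2.737.
κa = 2.332, sinh(κa) = 5.102.
Matching ψ, ψ′ at both faces gives T = [1 + U₀² sinh²(κa) / (4E(U₀ − E))]⁻¹ = 1/28.48 = 0.0351.

T = 0.0351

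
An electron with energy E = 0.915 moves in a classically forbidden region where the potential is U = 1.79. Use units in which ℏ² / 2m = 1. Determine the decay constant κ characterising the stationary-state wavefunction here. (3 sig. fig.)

κ = 0.935

Since E < U the TISE in this region is ψ'' = κ²ψ with κ = √(2m(U − E))/ℏ.
κ = √(2 × 0.5 × 0.875) = 0.9354.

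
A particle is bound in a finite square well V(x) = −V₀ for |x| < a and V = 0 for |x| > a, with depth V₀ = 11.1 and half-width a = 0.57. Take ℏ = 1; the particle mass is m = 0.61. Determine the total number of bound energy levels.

N = 2

Define the well-strength parameter z₀ = (a/ℏ)√(2mV₀) = 0.57 × √(2·0.61·11.1) = 2.098.
The even/odd transcendental equations gain one root per π/2 in z₀, giving N = 1 + ⌊2z₀/π⌋ = 1 + ⌊1.335⌋ = 2.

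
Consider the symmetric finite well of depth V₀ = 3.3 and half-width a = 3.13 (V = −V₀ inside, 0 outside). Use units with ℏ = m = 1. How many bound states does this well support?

N = 6

The dimensionless depth is z₀ = a√(2mV₀)/ℏ = 3.13 × √(6.600) = 8.041.
A new bound state (alternating even/odd) appears each time z₀ passes a multiple of π/2, so N = ⌊2z₀/π⌋ + 1 = ⌊5.119⌋ + 1 = 6.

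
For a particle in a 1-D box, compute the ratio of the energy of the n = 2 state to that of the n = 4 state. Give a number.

E_n = n²π²ℏ²/(2mL²) so the ratio is n₂²/n₁² = 4/16 = 0.25.

0.25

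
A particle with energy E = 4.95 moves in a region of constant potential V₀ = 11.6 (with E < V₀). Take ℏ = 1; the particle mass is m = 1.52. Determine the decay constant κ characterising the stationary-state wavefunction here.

κ = 4.50

Since E < V₀ the TISE in this region is ψ'' = κ²ψ with κ = √(2m(V₀ − E))/ℏ.
κ = √(2 × 1.52 × 6.65) = 4.496.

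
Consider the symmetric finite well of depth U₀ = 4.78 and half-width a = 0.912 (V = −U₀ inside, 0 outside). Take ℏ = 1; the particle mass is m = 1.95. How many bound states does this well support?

N = 3

Define the well-strength parameter z₀ = (a/ℏ)√(2mU₀) = 0.912 × √(2·1.95·4.78) = 3.938.
A new bound state (alternating even/odd) appears each time z₀ passes a multiple of π/2, so N = ⌊2z₀/π⌋ + 1 = ⌊2.507⌋ + 1 = 3.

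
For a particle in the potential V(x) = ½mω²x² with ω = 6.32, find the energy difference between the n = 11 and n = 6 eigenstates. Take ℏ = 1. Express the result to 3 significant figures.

ΔE = 31.6

E_n = ℏω(n + ½), so ΔE = (11 − 6) ℏω = 5 × 6.32 = 31.60.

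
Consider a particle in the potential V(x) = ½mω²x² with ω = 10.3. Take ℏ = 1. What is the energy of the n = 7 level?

The oscillator eigenvalues are E_n = ℏω(n + ½), so E_7 = 10.3 × 7.5 = 77.25.

E = 77.3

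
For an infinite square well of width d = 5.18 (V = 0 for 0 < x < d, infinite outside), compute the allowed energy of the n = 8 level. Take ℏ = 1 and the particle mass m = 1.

E = 11.8

The infinite-well eigenfunctions ψ_n = √(2/d) sin(nπx/d) vanish at both walls, giving E_n = n²π²ℏ²/(2md²).
E_8 = 8² × π² / (2 × 1 × 5.18²) = 11.77.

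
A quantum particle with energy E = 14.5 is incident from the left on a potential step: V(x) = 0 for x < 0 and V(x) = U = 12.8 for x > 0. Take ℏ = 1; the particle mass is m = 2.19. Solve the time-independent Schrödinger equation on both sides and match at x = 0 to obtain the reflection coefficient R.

R = 0.240

The wavenumbers are k₁ = √(2mE)/ℏ = 7.969 on the left and k₂ = √(2m(E − U))/ℏ = 2.729 on the right.
Continuity of ψ and ψ′ at the step yields the reflection amplitude r = (k₁ − k₂)/(k₁ + k₂) = 0.4899; thus R = |r|² = 0.2400, T = 0.7600.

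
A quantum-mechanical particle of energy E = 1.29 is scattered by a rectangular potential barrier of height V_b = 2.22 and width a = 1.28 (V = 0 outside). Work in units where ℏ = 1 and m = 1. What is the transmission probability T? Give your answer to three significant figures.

Since E < V_b the interior solution is evanescent with decay constant κ = √(2m(V_b − E))/ℏ = 1.364.
κa = 1.746, sinh(κa) = 2.778.
The exact tunnelling result is T⁻¹ = 1 + V_b² sinh²(κa) / [4E(V_b − E)] = 8.924, so T = 0.112.

T = 0.112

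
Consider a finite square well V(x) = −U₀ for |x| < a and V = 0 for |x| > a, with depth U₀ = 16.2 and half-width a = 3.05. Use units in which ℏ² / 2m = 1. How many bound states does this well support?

The dimensionless depth is z₀ = a√(2mU₀)/ℏ = 3.05 × √(16.20) = 12.28.
The even/odd transcendental equations gain one root per π/2 in z₀, giving N = 1 + ⌊2z₀/π⌋ = 1 + ⌊7.815⌋ = 8.

N = 8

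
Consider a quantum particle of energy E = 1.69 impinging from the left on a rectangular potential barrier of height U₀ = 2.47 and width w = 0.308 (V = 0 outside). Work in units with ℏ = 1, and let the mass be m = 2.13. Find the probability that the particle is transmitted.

Since E < U₀ the interior solution is evanescent with decay constant κ = √(2m(U₀ − E))/ℏ = 1.823.
κw = 0.5614, sinh(κw) = 0.5914.
Matching ψ, ψ′ at both faces gives T = [1 + U₀² sinh²(κw) / (4E(U₀ − E))]⁻¹ = 1/1.405 = 0.712.

T = 0.712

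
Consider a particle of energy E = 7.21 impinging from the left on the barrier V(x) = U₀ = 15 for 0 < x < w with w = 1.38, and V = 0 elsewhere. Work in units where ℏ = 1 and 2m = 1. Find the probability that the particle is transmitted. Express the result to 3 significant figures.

E < U₀: inside the barrier ψ ∝ e^{±κx} with κ = √(2m(U₀ − E))/ℏ = 2.791.
κw = 3.852, sinh(κw) = 23.52.
Matching ψ, ψ′ at both faces gives T = [1 + U₀² sinh²(κw) / (4E(U₀ − E))]⁻¹ = 1/555.3 = 0.00180.

T = 0.00180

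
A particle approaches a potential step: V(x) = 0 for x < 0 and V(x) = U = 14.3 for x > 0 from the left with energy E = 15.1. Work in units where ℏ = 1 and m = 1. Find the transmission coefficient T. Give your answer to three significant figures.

The wavenumbers are k₁ = √(2mE)/ℏ = 5.495 on the left and k₂ = √(2m(E − U))/ℏ = 1.265 on the right.
Matching ψ and ψ′ at x = 0 gives r = (k₁ − k₂)/(k₁ + k₂), so R = r² = 0.3916 and T = 1 − R = 0.6084.

T = 0.608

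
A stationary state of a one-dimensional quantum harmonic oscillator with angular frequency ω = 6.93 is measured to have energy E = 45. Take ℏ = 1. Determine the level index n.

n = 6

E_n = ℏω(n + ½) ⇒ n = E/(ℏω) − ½ = 45/6.93 − 0.5 = 5.994 → n = 6.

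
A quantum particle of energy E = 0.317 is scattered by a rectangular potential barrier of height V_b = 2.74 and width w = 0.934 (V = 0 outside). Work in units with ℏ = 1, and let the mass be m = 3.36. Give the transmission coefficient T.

T = 0.000872

E < V_b: inside the barrier ψ ∝ e^{±κx} with κ = √(2m(V_b − E))/ℏ = 4.035.
κw = 3.769, sinh(κw) = 21.65.
The exact tunnelling result is T⁻¹ = 1 + V_b² sinh²(κw) / [4E(V_b − E)] = 1147, so T = 0.000872.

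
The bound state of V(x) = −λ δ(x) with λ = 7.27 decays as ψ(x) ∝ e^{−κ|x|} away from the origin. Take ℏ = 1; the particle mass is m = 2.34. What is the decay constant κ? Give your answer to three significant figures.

Integrating the TISE across x = 0 gives the cusp condition ψ'(0⁺) − ψ'(0⁻) = −(2mλ/ℏ²)ψ(0).
With ψ ∝ e^{−κ|x|} this yields −2κ = −2mλ/ℏ², so κ = mλ/ℏ² = 17.01.

κ = 17.0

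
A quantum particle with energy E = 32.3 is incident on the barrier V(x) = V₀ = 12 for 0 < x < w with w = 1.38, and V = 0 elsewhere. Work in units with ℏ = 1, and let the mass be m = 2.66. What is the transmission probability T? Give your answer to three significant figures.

E > V₀: inside the barrier k₂ = √(2m(E − V₀))/ℏ = 10.39, k₂w = 14.34.
T = [1 + V₀² sin²(k₂w) / (4E(E − V₀))]⁻¹ = 1/1.053 = 0.950.

T = 0.950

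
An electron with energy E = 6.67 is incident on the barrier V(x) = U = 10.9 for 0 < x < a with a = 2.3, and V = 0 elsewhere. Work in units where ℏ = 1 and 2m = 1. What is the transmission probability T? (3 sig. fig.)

E < U: inside the barrier ψ ∝ e^{±κx} with κ = √(2m(U − E))/ℏ = 2.057.
κa = 4.730, sinh(κa) = 56.67.
Matching ψ, ψ′ at both faces gives T = [1 + U² sinh²(κa) / (4E(U − E))]⁻¹ = 1/3381 = 0.000296.

T = 0.000296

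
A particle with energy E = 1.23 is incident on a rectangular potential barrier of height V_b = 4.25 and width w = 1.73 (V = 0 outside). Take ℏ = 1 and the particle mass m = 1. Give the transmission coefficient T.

T = 0.000667

Since E < V_b the interior solution is evanescent with decay constant κ = √(2m(V_b − E))/ℏ = 2.458.
κw = 4.252, sinh(κw) = 35.11.
Matching ψ, ψ′ at both faces gives T = [1 + V_b² sinh²(κw) / (4E(V_b − E))]⁻¹ = 1/1499 = 0.000667.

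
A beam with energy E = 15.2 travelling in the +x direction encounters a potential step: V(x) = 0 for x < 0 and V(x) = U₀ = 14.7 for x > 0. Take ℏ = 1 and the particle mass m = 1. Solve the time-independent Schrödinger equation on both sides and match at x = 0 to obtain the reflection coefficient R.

On each side the TISE gives plane waves with k = √(2m(E − V))/ℏ: k₁ = √(2·1·15.2) = 5.514, k₂ = √(2·1·0.5) = 1.000.
Matching ψ and ψ′ at x = 0 gives r = (k₁ − k₂)/(k₁ + k₂), so R = r² = 0.4802 and T = 1 − R = 0.5198.

R = 0.480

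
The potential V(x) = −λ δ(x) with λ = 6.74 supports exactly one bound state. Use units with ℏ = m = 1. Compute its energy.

E = -22.7

The bound state is ψ(x) = √κ e^{−κ|x|}. The derivative jump ψ'(0⁺) − ψ'(0⁻) = −(2mλ/ℏ²)ψ(0) fixes κ = mλ/ℏ² = 6.740.
Then E = −ℏ²κ²/(2m) = −mλ²/(2ℏ²) = -22.71.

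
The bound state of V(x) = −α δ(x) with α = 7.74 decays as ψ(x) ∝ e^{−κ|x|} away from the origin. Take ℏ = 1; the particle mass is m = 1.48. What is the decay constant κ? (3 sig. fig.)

κ = 11.5

Integrating the TISE across x = 0 gives the cusp condition ψ'(0⁺) − ψ'(0⁻) = −(2mα/ℏ²)ψ(0).
With ψ ∝ e^{−κ|x|} this yields −2κ = −2mα/ℏ², so κ = mα/ℏ² = 11.46.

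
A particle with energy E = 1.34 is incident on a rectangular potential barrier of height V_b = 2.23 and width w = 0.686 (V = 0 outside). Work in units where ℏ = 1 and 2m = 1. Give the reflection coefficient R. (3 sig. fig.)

R = 0.334

Since E < V_b the interior solution is evanescent with decay constant κ = √(2m(V_b − E))/ℏ = 0.9434.
κw = 0.6472, sinh(κw) = 0.6933.
The exact tunnelling result is T⁻¹ = 1 + V_b² sinh²(κw) / [4E(V_b − E)] = 1.501, so T = 0.666.
R = 1 − T = 0.334.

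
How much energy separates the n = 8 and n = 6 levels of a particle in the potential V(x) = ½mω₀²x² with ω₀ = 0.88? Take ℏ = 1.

E_n = ℏω₀(n + ½), so ΔE = (8 − 6) ℏω₀ = 2 × 0.88 = 1.760.

ΔE = 1.76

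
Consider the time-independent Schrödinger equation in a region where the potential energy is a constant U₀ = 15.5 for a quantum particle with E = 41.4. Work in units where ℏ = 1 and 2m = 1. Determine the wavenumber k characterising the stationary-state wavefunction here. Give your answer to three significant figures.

k = 5.09

With E > U₀ the solution is oscillatory, ψ ∝ e^{±ikx} with k = √(2m(E − U₀))/ℏ.
k = √(2 × 0.5 × 25.9) = 5.089.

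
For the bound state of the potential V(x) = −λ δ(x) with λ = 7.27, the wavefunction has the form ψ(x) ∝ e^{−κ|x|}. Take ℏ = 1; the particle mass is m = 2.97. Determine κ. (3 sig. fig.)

Integrating the TISE across x = 0 gives the cusp condition ψ'(0⁺) − ψ'(0⁻) = −(2mλ/ℏ²)ψ(0).
With ψ ∝ e^{−κ|x|} this yields −2κ = −2mλ/ℏ², so κ = mλ/ℏ² = 21.59.

κ = 21.6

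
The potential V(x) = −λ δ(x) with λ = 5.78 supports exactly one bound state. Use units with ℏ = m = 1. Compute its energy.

E = -16.7

For x ≠ 0 the bound state is ψ ∝ e^{−κ|x|}; integrating the TISE across the delta gives the cusp condition 2κ = 2mλ/ℏ², so κ = 5.780.
Then E = −ℏ²κ²/(2m) = −mλ²/(2ℏ²) = -16.70.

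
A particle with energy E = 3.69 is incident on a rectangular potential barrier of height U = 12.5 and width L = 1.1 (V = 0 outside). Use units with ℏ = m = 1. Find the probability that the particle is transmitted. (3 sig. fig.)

T = 0.000325

Since E < U the interior solution is evanescent with decay constant κ = √(2m(U − E))/ℏ = 4.198.
κL = 4.617, sinh(κL) = 50.61.
Matching ψ, ψ′ at both faces gives T = [1 + U² sinh²(κL) / (4E(U − E))]⁻¹ = 1/3079 = 0.000325.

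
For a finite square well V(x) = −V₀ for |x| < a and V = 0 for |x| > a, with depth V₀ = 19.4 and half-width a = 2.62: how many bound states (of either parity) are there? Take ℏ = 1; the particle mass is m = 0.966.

The dimensionless depth is z₀ = a√(2mV₀)/ℏ = 2.62 × √(37.48) = 16.04.
The even/odd transcendental equations gain one root per π/2 in z₀, giving N = 1 + ⌊2z₀/π⌋ = 1 + ⌊10.21⌋ = 11.

N = 11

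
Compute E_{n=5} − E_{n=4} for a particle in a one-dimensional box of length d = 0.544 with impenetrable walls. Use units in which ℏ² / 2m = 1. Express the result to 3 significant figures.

E_n = n²π²ℏ²/(2md²), so ΔE = (5² − 4²) π²ℏ²/(2md²).
ΔE = 9 × π² / (2 × 0.5 × 0.544²) = 300.2.

ΔE = 300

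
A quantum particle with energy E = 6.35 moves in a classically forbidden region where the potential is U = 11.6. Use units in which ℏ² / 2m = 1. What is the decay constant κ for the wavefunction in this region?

κ = 2.29

Since E < U the TISE in this region is ψ'' = κ²ψ with κ = √(2m(U − E))/ℏ.
κ = √(2 × 0.5 × 5.25) = 2.291.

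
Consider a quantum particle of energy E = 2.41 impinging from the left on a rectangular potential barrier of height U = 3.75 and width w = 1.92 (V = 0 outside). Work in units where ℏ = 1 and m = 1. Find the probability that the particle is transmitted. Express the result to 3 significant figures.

E < U: inside the barrier ψ ∝ e^{±κx} with κ = √(2m(U − E))/ℏ = 1.637.
κw = 3.143, sinh(κw) = 11.57.
The exact tunnelling result is T⁻¹ = 1 + U² sinh²(κw) / [4E(U − E)] = 146.7, so T = 0.00682.

T = 0.00682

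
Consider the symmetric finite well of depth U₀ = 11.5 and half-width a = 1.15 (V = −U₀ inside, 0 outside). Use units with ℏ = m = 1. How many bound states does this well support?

N = 4

Define the well-strength parameter z₀ = (a/ℏ)√(2mU₀) = 1.15 × √(2·1·11.5) = 5.515.
The even/odd transcendental equations gain one root per π/2 in z₀, giving N = 1 + ⌊2z₀/π⌋ = 1 + ⌊3.511⌋ = 4.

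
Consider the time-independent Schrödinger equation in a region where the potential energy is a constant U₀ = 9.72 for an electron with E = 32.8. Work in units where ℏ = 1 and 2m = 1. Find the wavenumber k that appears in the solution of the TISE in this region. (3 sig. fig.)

With E > U₀ the solution is oscillatory, ψ ∝ e^{±ikx} with k = √(2m(E − U₀))/ℏ.
k = √(2 × 0.5 × 23.08) = 4.804.

k = 4.80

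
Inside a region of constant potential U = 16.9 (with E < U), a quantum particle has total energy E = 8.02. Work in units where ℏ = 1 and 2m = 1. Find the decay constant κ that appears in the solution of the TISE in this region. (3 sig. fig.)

κ = 2.98

Since E < U the TISE in this region is ψ'' = κ²ψ with κ = √(2m(U − E))/ℏ.
κ = √(2 × 0.5 × 8.88) = 2.980.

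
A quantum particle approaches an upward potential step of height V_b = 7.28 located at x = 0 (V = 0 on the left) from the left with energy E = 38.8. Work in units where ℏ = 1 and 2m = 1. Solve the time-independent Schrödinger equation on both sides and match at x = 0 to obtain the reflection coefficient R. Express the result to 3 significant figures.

R = 0.00269

On each side the TISE gives plane waves with k = √(2m(E − V))/ℏ: k₁ = √(2·½·38.8) = 6.229, k₂ = √(2·½·31.52) = 5.614.
Continuity of ψ and ψ′ at the step yields the reflection amplitude r = (k₁ − k₂)/(k₁ + k₂) = 0.05190; thus R = |r|² = 0.002694, T = 0.9973.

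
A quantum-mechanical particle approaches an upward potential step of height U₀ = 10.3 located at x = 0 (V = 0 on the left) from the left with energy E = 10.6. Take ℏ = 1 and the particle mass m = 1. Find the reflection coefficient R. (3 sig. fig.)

The wavenumbers are k₁ = √(2mE)/ℏ = 4.604 on the left and k₂ = √(2m(E − U₀))/ℏ = 0.7746 on the right.
Continuity of ψ and ψ′ at the step yields the reflection amplitude r = (k₁ − k₂)/(k₁ + k₂) = 0.7120; thus R = |r|² = 0.5069, T = 0.4931.

R = 0.507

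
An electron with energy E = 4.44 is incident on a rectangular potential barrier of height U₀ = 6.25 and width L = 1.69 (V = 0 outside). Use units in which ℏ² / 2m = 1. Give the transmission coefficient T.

Since E < U₀ the interior solution is evanescent with decay constant κ = √(2m(U₀ − E))/ℏ = 1.345.
κL = 2.274, sinh(κL) = 4.806.
The exact tunnelling result is T⁻¹ = 1 + U₀² sinh²(κL) / [4E(U₀ − E)] = 29.07, so T = 0.0344.

T = 0.0344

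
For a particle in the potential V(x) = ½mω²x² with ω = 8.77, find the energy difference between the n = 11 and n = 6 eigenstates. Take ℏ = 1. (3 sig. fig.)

E_n = ℏω(n + ½), so ΔE = (11 − 6) ℏω = 5 × 8.77 = 43.85.

ΔE = 43.9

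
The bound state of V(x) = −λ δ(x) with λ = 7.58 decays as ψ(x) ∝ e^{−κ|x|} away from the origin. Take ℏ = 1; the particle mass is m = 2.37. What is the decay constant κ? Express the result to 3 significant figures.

Integrate −(ℏ²/2m)ψ'' − λδ(x)ψ = Eψ from −ε to +ε: the ψ'' term gives ψ'(0⁺) − ψ'(0⁻) and the δ term gives −(2mλ/ℏ²)ψ(0).
With ψ ∝ e^{−κ|x|} this yields −2κ = −2mλ/ℏ², so κ = mλ/ℏ² = 17.96.

κ = 18.0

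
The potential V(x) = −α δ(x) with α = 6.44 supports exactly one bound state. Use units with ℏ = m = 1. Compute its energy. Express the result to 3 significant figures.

The bound state is ψ(x) = √κ e^{−κ|x|}. The derivative jump ψ'(0⁺) − ψ'(0⁻) = −(2mα/ℏ²)ψ(0) fixes κ = mα/ℏ² = 6.440.
Then E = −ℏ²κ²/(2m) = −mα²/(2ℏ²) = -20.74.

E = -20.7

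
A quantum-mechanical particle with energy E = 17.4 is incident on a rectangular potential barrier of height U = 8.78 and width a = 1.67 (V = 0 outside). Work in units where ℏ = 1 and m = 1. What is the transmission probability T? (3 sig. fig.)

T = 0.955

E > U: inside the barrier k₂ = √(2m(E − U))/ℏ = 4.152, k₂a = 6.934.
Matching at both interfaces gives T⁻¹ = 1 + U² sin²(k₂a) / [4E(E − U)] = 1.047, hence T = 0.955.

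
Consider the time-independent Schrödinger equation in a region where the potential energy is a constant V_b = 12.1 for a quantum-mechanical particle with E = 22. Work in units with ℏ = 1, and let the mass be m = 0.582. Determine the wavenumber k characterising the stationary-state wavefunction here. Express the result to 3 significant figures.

With E > V_b the solution is oscillatory, ψ ∝ e^{±ikx} with k = √(2m(E − V_b))/ℏ.
k = √(2 × 0.582 × 9.9) = 3.395.

k = 3.39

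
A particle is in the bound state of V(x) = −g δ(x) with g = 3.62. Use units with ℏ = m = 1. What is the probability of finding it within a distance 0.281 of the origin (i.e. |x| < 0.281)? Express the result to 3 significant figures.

The normalised bound state is ψ = √κ e^{−κ|x|} with κ = mg/ℏ² = 3.620.
P(|x| < d) = ∫_{−d}^{d} κ e^{−2κ|x|} dx = 1 − e^{−2κd} = 1 − e^{−2.034} = 0.8692.

P = 0.869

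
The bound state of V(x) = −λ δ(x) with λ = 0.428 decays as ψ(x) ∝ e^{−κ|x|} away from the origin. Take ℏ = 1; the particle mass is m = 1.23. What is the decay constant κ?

Integrate −(ℏ²/2m)ψ'' − λδ(x)ψ = Eψ from −ε to +ε: the ψ'' term gives ψ'(0⁺) − ψ'(0⁻) and the δ term gives −(2mλ/ℏ²)ψ(0).
With ψ ∝ e^{−κ|x|} this yields −2κ = −2mλ/ℏ², so κ = mλ/ℏ² = 0.5264.

κ = 0.526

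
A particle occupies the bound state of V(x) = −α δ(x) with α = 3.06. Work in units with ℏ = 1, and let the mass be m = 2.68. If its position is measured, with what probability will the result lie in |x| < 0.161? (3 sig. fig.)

P = 0.929

The normalised bound state is ψ = √κ e^{−κ|x|} with κ = mα/ℏ² = 8.201.
P(|x| < d) = ∫_{−d}^{d} κ e^{−2κ|x|} dx = 1 − e^{−2κd} = 1 − e^{−2.641} = 0.9287.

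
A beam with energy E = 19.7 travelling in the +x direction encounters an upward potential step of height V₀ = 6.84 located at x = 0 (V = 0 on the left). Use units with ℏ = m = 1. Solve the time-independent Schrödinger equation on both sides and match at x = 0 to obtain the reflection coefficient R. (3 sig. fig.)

The wavenumbers are k₁ = √(2mE)/ℏ = 6.277 on the left and k₂ = √(2m(E − V₀))/ℏ = 5.071 on the right.
Matching ψ and ψ′ at x = 0 gives r = (k₁ − k₂)/(k₁ + k₂), so R = r² = 0.01128 and T = 1 − R = 0.9887.

R = 0.0113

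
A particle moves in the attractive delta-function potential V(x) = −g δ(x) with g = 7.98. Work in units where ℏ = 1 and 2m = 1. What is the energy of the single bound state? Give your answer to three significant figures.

The bound state is ψ(x) = √κ e^{−κ|x|}. The derivative jump ψ'(0⁺) − ψ'(0⁻) = −(2mg/ℏ²)ψ(0) fixes κ = mg/ℏ² = 3.990.
Then E = −ℏ²κ²/(2m) = −mg²/(2ℏ²) = -15.92.

E = -15.9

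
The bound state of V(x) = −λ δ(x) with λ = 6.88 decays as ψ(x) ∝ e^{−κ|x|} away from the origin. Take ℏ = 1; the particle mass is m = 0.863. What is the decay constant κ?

Integrate −(ℏ²/2m)ψ'' − λδ(x)ψ = Eψ from −ε to +ε: the ψ'' term gives ψ'(0⁺) − ψ'(0⁻) and the δ term gives −(2mλ/ℏ²)ψ(0).
With ψ ∝ e^{−κ|x|} this yields −2κ = −2mλ/ℏ², so κ = mλ/ℏ² = 5.937.

κ = 5.94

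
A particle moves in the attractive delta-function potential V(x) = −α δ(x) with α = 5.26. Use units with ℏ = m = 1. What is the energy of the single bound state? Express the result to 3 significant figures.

The bound state is ψ(x) = √κ e^{−κ|x|}. The derivative jump ψ'(0⁺) − ψ'(0⁻) = −(2mα/ℏ²)ψ(0) fixes κ = mα/ℏ² = 5.260.
Then E = −ℏ²κ²/(2m) = −mα²/(2ℏ²) = -13.83.

E = -13.8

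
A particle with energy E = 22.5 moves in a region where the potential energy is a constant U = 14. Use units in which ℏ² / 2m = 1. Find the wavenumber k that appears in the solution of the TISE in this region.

With E > U the solution is oscillatory, ψ ∝ e^{±ikx} with k = √(2m(E − U))/ℏ.
k = √(2 × 0.5 × 8.5) = 2.915.

k = 2.92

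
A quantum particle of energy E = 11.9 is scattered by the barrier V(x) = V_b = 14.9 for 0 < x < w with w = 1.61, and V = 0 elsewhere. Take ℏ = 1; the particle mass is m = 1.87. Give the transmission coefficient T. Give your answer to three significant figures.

T = 0.0000532

E < V_b: inside the barrier ψ ∝ e^{±κx} with κ = √(2m(V_b − E))/ℏ = 3.350.
κw = 5.393, sinh(κw) = 109.9.
Matching ψ, ψ′ at both faces gives T = [1 + V_b² sinh²(κw) / (4E(V_b − E))]⁻¹ = 1/18780 = 0.0000532.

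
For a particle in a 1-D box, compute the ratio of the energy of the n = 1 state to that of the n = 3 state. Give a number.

0.111111

E_n = n²π²ℏ²/(2mL²) so the ratio is n₂²/n₁² = 1/9 = 0.111111.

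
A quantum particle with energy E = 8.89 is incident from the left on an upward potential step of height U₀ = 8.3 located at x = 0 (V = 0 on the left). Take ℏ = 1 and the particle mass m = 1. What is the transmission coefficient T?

On each side the TISE gives plane waves with k = √(2m(E − V))/ℏ: k₁ = √(2·1·8.89) = 4.217, k₂ = √(2·1·0.59) = 1.086.
Continuity of ψ and ψ′ at the step yields the reflection amplitude r = (k₁ − k₂)/(k₁ + k₂) = 0.5903; thus R = |r|² = 0.3485, T = 0.6515.

T = 0.652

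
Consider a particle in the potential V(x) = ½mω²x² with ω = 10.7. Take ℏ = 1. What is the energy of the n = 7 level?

E = 80.3

Using E_n = (n + ½)ℏω: E_7 = 7.5 × 10.7 = 80.25.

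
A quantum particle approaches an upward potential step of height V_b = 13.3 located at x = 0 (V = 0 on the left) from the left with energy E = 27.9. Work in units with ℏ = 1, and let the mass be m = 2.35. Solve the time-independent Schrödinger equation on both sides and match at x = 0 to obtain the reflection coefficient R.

On each side the TISE gives plane waves with k = √(2m(E − V))/ℏ: k₁ = √(2·2.35·27.9) = 11.45, k₂ = √(2·2.35·14.6) = 8.284.
Matching ψ and ψ′ at x = 0 gives r = (k₁ − k₂)/(k₁ + k₂), so R = r² = 0.02576 and T = 1 − R = 0.9742.

R = 0.0258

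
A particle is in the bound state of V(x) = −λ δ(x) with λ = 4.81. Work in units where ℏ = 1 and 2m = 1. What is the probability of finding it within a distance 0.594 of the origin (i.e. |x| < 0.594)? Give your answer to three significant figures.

The normalised bound state is ψ = √κ e^{−κ|x|} with κ = mλ/ℏ² = 2.405.
P(|x| < d) = ∫_{−d}^{d} κ e^{−2κ|x|} dx = 1 − e^{−2κd} = 1 − e^{−2.857} = 0.9426.

P = 0.943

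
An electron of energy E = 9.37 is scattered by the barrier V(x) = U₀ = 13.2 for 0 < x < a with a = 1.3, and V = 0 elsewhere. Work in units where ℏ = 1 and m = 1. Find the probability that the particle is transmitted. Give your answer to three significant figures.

E < U₀: inside the barrier ψ ∝ e^{±κx} with κ = √(2m(U₀ − E))/ℏ = 2.768.
κa = 3.598, sinh(κa) = 18.25.
The exact tunnelling result is T⁻¹ = 1 + U₀² sinh²(κa) / [4E(U₀ − E)] = 405.2, so T = 0.00247.

T = 0.00247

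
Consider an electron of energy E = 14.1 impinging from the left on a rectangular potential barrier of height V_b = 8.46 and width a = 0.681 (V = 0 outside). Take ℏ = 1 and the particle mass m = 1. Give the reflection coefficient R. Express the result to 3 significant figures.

Above the barrier the interior wavenumber is k₂ = √(2m(E − V_b))/ℏ = 3.359, giving phase k₂a = 2.287.
Matching at both interfaces gives T⁻¹ = 1 + V_b² sin²(k₂a) / [4E(E − V_b)] = 1.128, hence T = 0.887.
R = 1 − T = 0.113.

R = 0.113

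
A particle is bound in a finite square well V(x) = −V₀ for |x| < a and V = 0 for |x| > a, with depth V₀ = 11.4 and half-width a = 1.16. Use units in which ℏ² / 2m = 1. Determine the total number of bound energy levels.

N = 3

The dimensionless depth is z₀ = a√(2mV₀)/ℏ = 1.16 × √(11.40) = 3.917.
A new bound state (alternating even/odd) appears each time z₀ passes a multiple of π/2, so N = ⌊2z₀/π⌋ + 1 = ⌊2.493⌋ + 1 = 3.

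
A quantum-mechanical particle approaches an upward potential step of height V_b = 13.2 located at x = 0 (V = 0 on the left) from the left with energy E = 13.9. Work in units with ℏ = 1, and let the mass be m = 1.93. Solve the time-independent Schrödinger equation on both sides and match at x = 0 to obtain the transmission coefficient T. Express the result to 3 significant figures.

On each side the TISE gives plane waves with k = √(2m(E − V))/ℏ: k₁ = √(2·1.93·13.9) = 7.325, k₂ = √(2·1.93·0.7) = 1.644.
Continuity of ψ and ψ′ at the step yields the reflection amplitude r = (k₁ − k₂)/(k₁ + k₂) = 0.6334; thus R = |r|² = 0.4012, T = 0.5988.

T = 0.599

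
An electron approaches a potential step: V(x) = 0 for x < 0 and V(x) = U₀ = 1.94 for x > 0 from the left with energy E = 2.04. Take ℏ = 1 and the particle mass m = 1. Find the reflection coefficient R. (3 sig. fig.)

R = 0.406

On each side the TISE gives plane waves with k = √(2m(E − V))/ℏ: k₁ = √(2·1·2.04) = 2.020, k₂ = √(2·1·0.1) = 0.4472.
Continuity of ψ and ψ′ at the step yields the reflection amplitude r = (k₁ − k₂)/(k₁ + k₂) = 0.6375; thus R = |r|² = 0.4064, T = 0.5936.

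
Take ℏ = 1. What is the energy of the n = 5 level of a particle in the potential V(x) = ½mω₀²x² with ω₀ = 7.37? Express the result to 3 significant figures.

E = 40.5

The oscillator eigenvalues are E_n = ℏω₀(n + ½), so E_5 = 7.37 × 5.5 = 40.54.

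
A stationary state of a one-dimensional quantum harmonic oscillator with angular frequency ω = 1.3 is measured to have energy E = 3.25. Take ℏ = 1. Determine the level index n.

n = 2

E_n = ℏω(n + ½) ⇒ n = E/(ℏω) − ½ = 3.25/1.3 − 0.5 = 2.000 → n = 2.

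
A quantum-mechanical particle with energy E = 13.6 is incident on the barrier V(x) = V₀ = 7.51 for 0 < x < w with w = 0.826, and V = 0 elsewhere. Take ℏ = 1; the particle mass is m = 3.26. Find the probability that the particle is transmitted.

T = 0.883

E > V₀: inside the barrier k₂ = √(2m(E − V₀))/ℏ = 6.301, k₂w = 5.205.
T = [1 + V₀² sin²(k₂w) / (4E(E − V₀))]⁻¹ = 1/1.132 = 0.883.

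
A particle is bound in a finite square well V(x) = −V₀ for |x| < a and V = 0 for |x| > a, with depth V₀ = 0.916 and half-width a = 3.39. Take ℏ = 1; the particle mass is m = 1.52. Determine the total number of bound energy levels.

Define the well-strength parameter z₀ = (a/ℏ)√(2mV₀) = 3.39 × √(2·1.52·0.916) = 5.657.
A new bound state (alternating even/odd) appears each time z₀ passes a multiple of π/2, so N = ⌊2z₀/π⌋ + 1 = ⌊3.601⌋ + 1 = 4.

N = 4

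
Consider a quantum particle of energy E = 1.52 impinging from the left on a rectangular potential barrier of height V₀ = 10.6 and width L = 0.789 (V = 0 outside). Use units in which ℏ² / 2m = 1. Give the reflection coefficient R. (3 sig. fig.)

R = 0.983

Since E < V₀ the interior solution is evanescent with decay constant κ = √(2m(V₀ − E))/ℏ = 3.013.
κL = 2.377, sinh(κL) = 5.343.
The exact tunnelling result is T⁻¹ = 1 + V₀² sinh²(κL) / [4E(V₀ − E)] = 59.09, so T = 0.0169.
R = 1 − T = 0.983.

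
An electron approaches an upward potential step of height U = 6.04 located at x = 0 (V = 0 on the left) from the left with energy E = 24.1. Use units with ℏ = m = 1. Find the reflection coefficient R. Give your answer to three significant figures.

R = 0.00518

On each side the TISE gives plane waves with k = √(2m(E − V))/ℏ: k₁ = √(2·1·24.1) = 6.943, k₂ = √(2·1·18.06) = 6.010.
Matching ψ and ψ′ at x = 0 gives r = (k₁ − k₂)/(k₁ + k₂), so R = r² = 0.005184 and T = 1 − R = 0.9948.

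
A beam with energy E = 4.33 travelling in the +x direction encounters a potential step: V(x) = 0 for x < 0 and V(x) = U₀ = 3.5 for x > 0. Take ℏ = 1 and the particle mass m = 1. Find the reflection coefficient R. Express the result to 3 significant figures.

R = 0.153

The wavenumbers are k₁ = √(2mE)/ℏ = 2.943 on the left and k₂ = √(2m(E − U₀))/ℏ = 1.288 on the right.
Matching ψ and ψ′ at x = 0 gives r = (k₁ − k₂)/(k₁ + k₂), so R = r² = 0.1529 and T = 1 − R = 0.8471.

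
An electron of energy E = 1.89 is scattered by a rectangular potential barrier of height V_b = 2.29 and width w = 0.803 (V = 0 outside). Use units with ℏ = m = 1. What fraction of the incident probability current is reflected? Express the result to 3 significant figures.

R = 0.514

Since E < V_b the interior solution is evanescent with decay constant κ = √(2m(V_b − E))/ℏ = 0.8944.
κw = 0.7182, sinh(κw) = 0.7816.
The exact tunnelling result is T⁻¹ = 1 + V_b² sinh²(κw) / [4E(V_b − E)] = 2.059, so T = 0.486.
R = 1 − T = 0.514.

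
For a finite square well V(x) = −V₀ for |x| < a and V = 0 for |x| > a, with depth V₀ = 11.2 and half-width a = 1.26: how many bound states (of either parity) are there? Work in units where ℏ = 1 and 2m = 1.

N = 3

Define the well-strength parameter z₀ = (a/ℏ)√(2mV₀) = 1.26 × √(2·0.5·11.2) = 4.217.
A new bound state (alternating even/odd) appears each time z₀ passes a multiple of π/2, so N = ⌊2z₀/π⌋ + 1 = ⌊2.684⌋ + 1 = 3.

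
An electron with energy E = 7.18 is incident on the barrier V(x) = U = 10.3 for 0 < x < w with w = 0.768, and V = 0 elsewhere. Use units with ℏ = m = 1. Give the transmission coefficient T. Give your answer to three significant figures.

T = 0.0707

E < U: inside the barrier ψ ∝ e^{±κx} with κ = √(2m(U − E))/ℏ = 2.498.
κw = 1.918, sinh(κw) = 3.332.
Matching ψ, ψ′ at both faces gives T = [1 + U² sinh²(κw) / (4E(U − E))]⁻¹ = 1/14.14 = 0.0707.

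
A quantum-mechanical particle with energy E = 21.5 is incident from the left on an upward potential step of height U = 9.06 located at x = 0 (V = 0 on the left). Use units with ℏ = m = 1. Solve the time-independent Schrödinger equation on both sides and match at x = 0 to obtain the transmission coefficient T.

The wavenumbers are k₁ = √(2mE)/ℏ = 6.557 on the left and k₂ = √(2m(E − U))/ℏ = 4.988 on the right.
Matching ψ and ψ′ at x = 0 gives r = (k₁ − k₂)/(k₁ + k₂), so R = r² = 0.01848 and T = 1 − R = 0.9815.

T = 0.982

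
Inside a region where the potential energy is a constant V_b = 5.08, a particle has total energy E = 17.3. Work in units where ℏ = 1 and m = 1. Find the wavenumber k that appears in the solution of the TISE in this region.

k = 4.94

With E > V_b the solution is oscillatory, ψ ∝ e^{±ikx} with k = √(2m(E − V_b))/ℏ.
k = √(2 × 1 × 12.22) = 4.944.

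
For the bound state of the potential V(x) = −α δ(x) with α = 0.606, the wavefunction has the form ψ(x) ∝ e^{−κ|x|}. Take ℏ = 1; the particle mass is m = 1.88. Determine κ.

Integrating the TISE across x = 0 gives the cusp condition ψ'(0⁺) − ψ'(0⁻) = −(2mα/ℏ²)ψ(0).
With ψ ∝ e^{−κ|x|} this yields −2κ = −2mα/ℏ², so κ = mα/ℏ² = 1.139.

κ = 1.14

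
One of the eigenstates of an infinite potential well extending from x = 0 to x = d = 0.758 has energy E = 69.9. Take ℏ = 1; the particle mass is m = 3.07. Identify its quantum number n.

n = 5

From E_n = n²π²ℏ²/(2md²) invert to n = √(2md²E)/(πℏ).
n = (0.758/π) × √(2 × 3.07 × 69.9) = 4.999 → n = 5.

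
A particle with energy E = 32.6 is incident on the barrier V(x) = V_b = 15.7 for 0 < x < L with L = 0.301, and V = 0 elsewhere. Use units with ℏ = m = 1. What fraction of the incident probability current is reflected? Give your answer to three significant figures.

R = 0.0977

E > V_b: inside the barrier k₂ = √(2m(E − V_b))/ℏ = 5.814, k₂L = 1.750.
T = [1 + V_b² sin²(k₂L) / (4E(E − V_b))]⁻¹ = 1/1.108 = 0.902.
R = 1 − T = 0.0977.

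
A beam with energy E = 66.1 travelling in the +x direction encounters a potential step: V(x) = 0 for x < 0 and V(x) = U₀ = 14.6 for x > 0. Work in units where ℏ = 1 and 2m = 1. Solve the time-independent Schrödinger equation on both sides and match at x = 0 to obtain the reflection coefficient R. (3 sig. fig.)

R = 0.00388

The wavenumbers are k₁ = √(2mE)/ℏ = 8.130 on the left and k₂ = √(2m(E − U₀))/ℏ = 7.176 on the right.
Matching ψ and ψ′ at x = 0 gives r = (k₁ − k₂)/(k₁ + k₂), so R = r² = 0.003883 and T = 1 − R = 0.9961.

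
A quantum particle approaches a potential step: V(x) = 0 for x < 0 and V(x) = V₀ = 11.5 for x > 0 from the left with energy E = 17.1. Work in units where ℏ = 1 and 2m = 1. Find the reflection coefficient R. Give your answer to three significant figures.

R = 0.0740

On each side the TISE gives plane waves with k = √(2m(E − V))/ℏ: k₁ = √(2·½·17.1) = 4.135, k₂ = √(2·½·5.6) = 2.366.
Continuity of ψ and ψ′ at the step yields the reflection amplitude r = (k₁ − k₂)/(k₁ + k₂) = 0.2721; thus R = |r|² = 0.07401, T = 0.9260.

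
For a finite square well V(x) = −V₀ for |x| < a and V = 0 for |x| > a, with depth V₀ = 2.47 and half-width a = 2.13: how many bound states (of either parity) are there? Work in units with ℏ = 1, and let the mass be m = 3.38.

N = 6

The dimensionless depth is z₀ = a√(2mV₀)/ℏ = 2.13 × √(16.70) = 8.704.
A new bound state (alternating even/odd) appears each time z₀ passes a multiple of π/2, so N = ⌊2z₀/π⌋ + 1 = ⌊5.541⌋ + 1 = 6.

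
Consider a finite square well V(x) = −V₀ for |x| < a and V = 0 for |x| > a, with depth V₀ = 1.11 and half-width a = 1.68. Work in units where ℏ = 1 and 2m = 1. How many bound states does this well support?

N = 2

The dimensionless depth is z₀ = a√(2mV₀)/ℏ = 1.68 × √(1.110) = 1.770.
The even/odd transcendental equations gain one root per π/2 in z₀, giving N = 1 + ⌊2z₀/π⌋ = 1 + ⌊1.127⌋ = 2.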